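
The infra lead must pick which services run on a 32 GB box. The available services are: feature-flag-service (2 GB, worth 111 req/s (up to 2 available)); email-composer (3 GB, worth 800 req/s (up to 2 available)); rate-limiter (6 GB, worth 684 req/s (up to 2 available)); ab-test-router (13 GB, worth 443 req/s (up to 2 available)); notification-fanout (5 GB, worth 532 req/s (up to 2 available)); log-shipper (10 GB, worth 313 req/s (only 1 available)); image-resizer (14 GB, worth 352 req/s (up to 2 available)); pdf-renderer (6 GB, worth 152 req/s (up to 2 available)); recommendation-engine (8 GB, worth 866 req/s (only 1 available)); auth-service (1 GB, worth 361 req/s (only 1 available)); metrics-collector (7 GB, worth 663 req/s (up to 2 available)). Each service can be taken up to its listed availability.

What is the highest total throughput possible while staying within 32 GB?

By throughput per GB: auth-service 361.00, email-composer 266.67, rate-limiter 114.00, recommendation-engine 108.25 lead.
Taking 2×email-composer + 2×rate-limiter + notification-fanout + recommendation-engine + auth-service: 32 GB used, 4727 in throughput.
Nothing else within 32 GB beats 4727.

4727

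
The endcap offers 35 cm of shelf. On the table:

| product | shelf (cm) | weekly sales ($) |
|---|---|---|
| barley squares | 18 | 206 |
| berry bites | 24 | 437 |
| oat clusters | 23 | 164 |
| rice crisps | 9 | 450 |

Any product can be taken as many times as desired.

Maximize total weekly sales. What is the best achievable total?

1350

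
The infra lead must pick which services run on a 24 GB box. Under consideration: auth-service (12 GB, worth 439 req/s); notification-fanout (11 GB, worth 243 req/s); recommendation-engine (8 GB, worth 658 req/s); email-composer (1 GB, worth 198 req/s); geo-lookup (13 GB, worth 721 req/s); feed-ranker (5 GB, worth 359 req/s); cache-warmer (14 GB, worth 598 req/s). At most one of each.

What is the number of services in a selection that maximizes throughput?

3

Optimal total is 1577.
recommendation-engine + email-composer + geo-lookup hits 1577 at 22 GB.
Every optimal selection uses 3 services.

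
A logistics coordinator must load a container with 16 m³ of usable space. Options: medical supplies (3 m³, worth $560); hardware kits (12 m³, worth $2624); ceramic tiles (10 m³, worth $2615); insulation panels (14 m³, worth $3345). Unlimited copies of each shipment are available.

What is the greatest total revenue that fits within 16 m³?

3735

Ranking by ratio (revenue/m³): ceramic tiles 261.50, insulation panels 238.93, hardware kits 218.67, medical supplies 186.67.
The ratio ordering already packs tightly: 2×medical supplies + ceramic tiles, 16 m³, 3735.
That's the maximum — no swap from here does better than 3735.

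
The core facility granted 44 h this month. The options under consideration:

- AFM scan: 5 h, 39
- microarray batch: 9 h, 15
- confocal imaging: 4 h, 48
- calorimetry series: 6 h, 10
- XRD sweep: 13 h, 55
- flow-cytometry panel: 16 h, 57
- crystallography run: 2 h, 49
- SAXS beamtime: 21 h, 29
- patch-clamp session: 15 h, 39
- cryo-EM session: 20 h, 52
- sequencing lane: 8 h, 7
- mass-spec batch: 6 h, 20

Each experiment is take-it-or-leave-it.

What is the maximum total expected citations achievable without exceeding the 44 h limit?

Best packing: AFM scan + confocal imaging + XRD sweep + flow-cytometry panel + crystallography run — 40 h, 248 total.
Next best is AFM scan + confocal imaging + XRD sweep + crystallography run + cryo-EM session at 243 (44 h) — short by 5.

248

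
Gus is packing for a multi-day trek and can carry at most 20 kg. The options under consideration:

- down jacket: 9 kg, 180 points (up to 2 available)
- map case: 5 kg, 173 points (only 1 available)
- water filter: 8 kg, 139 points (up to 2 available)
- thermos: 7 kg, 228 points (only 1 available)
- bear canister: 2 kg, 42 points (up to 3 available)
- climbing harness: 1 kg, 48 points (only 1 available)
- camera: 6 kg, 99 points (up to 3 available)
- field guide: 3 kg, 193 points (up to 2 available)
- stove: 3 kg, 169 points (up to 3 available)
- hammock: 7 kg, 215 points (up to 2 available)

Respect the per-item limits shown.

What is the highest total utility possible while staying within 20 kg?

Taking the top-ratio items first gives 2×bear canister + climbing harness + 2×field guide + 3×stove for 1025 (20 kg).
Dropping 2×bear canister and climbing harness frees 5 kg; slotting in map case (5 kg) lifts the total to 1066 at 20 kg.
No other feasible combination exceeds 1066.

1066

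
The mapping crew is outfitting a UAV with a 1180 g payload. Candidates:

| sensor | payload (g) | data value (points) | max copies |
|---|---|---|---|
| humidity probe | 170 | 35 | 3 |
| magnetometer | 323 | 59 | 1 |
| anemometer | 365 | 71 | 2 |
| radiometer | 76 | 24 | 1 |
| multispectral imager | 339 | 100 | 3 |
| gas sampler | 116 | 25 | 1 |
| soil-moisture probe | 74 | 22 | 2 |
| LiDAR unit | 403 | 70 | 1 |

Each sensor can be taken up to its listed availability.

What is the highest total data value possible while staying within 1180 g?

346

Density check — radiometer 0.32, soil-moisture probe 0.30, multispectral imager 0.29, gas sampler 0.22 are the best per g.
Filling by ratio: radiometer + 2×multispectral imager + gas sampler + 2×soil-moisture probe for 293, with 162 g left unused.
Dropping gas sampler and soil-moisture probe frees 190 g; slotting in multispectral imager (339 g) lifts the total to 346 at 1167 g.
Nothing else within 1180 g beats 346.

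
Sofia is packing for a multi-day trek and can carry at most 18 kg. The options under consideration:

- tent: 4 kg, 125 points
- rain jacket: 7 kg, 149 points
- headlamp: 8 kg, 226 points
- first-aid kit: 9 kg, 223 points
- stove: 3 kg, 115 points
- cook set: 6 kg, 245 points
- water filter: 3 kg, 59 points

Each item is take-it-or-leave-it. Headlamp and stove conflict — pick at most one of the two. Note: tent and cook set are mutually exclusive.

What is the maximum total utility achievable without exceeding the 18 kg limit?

Taking first-aid kit + stove + cook set: 18 kg used, 583 in utility.
No other feasible combination exceeds 583.

583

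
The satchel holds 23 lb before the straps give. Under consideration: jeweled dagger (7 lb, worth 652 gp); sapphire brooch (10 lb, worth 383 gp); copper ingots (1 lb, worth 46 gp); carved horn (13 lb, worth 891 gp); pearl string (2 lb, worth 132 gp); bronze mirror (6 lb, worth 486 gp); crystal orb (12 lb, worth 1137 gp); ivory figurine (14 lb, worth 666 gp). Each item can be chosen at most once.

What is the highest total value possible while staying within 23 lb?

1967

By value per lb: crystal orb 94.75, jeweled dagger 93.14, bronze mirror 81.00, carved horn 68.54 lead.
The ratio ordering already packs tightly: jeweled dagger + copper ingots + pearl string + crystal orb, 22 lb, 1967.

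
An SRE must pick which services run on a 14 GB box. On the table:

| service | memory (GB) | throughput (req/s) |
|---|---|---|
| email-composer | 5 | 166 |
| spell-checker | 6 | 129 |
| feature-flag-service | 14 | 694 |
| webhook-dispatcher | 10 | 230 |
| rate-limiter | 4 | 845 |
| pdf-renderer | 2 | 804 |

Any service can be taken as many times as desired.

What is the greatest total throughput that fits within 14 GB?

Density check — pdf-renderer 402.00, rate-limiter 211.25, feature-flag-service 49.57, email-composer 33.20 are the best per GB.
7×pdf-renderer uses 14 of the 14 GB and totals 5628.
Nothing else within 14 GB beats 5628.

5628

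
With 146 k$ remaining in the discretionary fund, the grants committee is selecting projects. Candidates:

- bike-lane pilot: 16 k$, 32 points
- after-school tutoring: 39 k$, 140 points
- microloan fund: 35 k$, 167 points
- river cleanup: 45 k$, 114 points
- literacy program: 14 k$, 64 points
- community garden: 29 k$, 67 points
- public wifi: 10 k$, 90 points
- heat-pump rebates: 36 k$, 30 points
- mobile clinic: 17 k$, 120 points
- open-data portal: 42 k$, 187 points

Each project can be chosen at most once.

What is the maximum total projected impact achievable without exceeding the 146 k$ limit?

704

Density check — public wifi 9.00, mobile clinic 7.06, microloan fund 4.77 are the best per k$.
Greedy by ratio would take bike-lane pilot + microloan fund + literacy program + public wifi + mobile clinic + open-data portal: 134 k$ used, total 660.
Dropping bike-lane pilot and literacy program frees 30 k$; slotting in after-school tutoring (39 k$) lifts the total to 704 at 143 k$.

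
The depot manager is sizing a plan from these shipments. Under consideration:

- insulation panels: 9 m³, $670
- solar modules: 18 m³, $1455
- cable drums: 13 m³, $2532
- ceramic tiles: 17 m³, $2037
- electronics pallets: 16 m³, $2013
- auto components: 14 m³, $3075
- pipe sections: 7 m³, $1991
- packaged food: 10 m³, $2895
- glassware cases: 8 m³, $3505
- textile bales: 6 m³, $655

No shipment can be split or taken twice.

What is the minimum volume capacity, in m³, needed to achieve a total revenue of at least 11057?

Look for the lowest-volume combination reaching 11057.
auto components + pipe sections + packaged food + glassware cases reaches 11466 using 39 m³.
Any bundle with less than 39 m³ falls short of 11057.

39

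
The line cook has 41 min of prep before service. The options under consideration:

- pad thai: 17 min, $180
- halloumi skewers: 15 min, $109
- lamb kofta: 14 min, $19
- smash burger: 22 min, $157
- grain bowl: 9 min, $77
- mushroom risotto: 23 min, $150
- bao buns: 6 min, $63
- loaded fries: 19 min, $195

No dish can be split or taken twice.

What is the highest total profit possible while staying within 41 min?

375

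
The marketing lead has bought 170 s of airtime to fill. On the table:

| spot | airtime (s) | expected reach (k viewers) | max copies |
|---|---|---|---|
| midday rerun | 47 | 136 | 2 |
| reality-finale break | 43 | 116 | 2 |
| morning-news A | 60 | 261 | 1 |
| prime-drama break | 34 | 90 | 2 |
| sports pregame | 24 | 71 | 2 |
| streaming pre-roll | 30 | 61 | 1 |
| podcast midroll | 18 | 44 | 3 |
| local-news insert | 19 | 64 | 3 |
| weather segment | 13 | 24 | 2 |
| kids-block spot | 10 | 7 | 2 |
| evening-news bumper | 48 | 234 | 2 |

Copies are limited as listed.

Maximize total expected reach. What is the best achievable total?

Best packing: morning-news A + weather segment + 2×evening-news bumper — 169 s, 753 total.

753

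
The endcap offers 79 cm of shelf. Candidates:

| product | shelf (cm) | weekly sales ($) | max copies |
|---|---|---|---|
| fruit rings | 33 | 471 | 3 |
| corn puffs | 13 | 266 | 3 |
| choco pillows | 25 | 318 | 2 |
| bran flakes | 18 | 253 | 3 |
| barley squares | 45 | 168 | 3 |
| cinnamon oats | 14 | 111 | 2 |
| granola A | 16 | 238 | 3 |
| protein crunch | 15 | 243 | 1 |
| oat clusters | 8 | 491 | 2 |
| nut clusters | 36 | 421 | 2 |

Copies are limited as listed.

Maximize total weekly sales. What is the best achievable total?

2033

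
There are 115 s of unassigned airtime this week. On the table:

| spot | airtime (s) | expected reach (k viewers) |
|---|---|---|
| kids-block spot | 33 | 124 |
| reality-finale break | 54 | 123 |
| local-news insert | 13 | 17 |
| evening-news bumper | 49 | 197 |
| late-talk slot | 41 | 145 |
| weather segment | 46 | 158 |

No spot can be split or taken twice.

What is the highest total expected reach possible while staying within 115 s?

Density check — evening-news bumper 4.02, kids-block spot 3.76, late-talk slot 3.54, weather segment 3.43 are the best per s.
The ratio heuristic lands on kids-block spot + local-news insert + evening-news bumper (338) but leaves 20 s idle.
The 33 s tied up in kids-block spot is better spent on weather segment — total rises to 372 (108 s).

372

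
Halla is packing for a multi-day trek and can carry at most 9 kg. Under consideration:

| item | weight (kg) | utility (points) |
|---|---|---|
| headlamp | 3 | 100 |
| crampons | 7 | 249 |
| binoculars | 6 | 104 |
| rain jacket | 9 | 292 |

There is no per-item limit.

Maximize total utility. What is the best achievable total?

A density-first pass picks crampons — 249 at 7 kg.
The 7 kg tied up in crampons is better spent on 3×headlamp — total rises to 300 (9 kg).
Nothing else within 9 kg beats 300.

300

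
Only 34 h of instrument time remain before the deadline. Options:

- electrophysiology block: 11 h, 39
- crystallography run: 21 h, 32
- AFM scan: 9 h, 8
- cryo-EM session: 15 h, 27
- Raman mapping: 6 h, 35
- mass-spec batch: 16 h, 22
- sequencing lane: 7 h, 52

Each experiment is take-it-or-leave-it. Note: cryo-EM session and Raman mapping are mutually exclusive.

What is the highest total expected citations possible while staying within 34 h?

134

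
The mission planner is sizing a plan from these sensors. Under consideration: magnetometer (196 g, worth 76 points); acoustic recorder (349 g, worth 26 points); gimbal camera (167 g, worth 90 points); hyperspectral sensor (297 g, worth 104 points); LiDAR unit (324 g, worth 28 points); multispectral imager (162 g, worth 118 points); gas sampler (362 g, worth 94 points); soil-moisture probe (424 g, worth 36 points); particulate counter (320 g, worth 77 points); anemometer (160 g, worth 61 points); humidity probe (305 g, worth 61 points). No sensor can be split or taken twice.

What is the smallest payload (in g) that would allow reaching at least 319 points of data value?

Look for the lowest-payload combination reaching 319.
magnetometer + gimbal camera + multispectral imager + anemometer reaches 345 using 685 g.
Any bundle with less than 685 g falls short of 319.

685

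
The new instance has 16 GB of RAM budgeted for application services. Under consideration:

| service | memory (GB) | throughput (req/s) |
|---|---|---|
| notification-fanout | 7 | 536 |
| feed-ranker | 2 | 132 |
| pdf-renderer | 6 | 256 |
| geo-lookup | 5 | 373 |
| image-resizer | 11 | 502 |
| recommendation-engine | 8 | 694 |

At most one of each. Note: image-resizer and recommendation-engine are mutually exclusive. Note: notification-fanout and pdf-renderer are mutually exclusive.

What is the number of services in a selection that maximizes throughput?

2

The maximum throughput within 16 GB is 1230.
For example notification-fanout + recommendation-engine achieves it, using 15 GB.
Any selection reaching 1230 contains exactly 2 services.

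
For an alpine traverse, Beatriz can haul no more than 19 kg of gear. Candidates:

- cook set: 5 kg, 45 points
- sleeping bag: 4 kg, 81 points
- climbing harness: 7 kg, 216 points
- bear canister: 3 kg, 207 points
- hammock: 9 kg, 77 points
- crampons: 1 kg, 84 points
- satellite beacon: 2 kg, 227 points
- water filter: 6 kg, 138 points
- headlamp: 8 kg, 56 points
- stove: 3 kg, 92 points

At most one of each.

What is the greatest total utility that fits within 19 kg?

Greedy by ratio would take climbing harness + bear canister + crampons + satellite beacon + stove: 16 kg used, total 826.
Replace stove with water filter: the trade gains 46 net, giving 872 at 19 kg.
Runner-up sleeping bag + bear canister + crampons + satellite beacon + water filter + stove tops out at 829.

872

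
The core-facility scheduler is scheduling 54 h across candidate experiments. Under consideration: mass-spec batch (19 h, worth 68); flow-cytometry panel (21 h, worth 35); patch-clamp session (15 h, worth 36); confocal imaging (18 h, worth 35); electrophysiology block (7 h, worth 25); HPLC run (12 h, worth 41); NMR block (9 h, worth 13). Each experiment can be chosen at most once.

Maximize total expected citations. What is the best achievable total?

170

Best packing: mass-spec batch + patch-clamp session + electrophysiology block + HPLC run — 53 h, 170 total.
Every other selection either busts 54 h or fails to beat 170.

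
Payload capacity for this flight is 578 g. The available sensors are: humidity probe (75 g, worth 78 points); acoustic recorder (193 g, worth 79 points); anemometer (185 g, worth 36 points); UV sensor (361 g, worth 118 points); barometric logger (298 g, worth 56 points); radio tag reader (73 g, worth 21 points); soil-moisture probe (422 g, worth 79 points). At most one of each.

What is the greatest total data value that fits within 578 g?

217

Density check — humidity probe 1.04, acoustic recorder 0.41, UV sensor 0.33, radio tag reader 0.29 are the best per g.
Filling by ratio: humidity probe + acoustic recorder + anemometer + radio tag reader for 214, with 52 g left unused.
The 378 g tied up in acoustic recorder and anemometer is better spent on UV sensor — total rises to 217 (509 g).
Nothing else within 578 g beats 217.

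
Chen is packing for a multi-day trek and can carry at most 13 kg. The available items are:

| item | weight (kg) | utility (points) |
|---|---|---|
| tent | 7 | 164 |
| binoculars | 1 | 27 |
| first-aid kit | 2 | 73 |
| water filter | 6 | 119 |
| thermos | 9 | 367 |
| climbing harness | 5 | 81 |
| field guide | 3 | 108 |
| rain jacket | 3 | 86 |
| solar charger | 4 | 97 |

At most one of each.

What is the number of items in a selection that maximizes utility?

3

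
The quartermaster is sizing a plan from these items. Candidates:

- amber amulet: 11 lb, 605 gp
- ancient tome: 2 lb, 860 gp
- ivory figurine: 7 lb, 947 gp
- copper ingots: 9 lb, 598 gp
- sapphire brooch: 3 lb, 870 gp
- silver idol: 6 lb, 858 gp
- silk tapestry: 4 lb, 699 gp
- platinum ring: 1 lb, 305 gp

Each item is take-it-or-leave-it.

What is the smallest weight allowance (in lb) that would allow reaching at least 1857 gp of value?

6

Look for the lowest-weight combination reaching 1857.
ancient tome + sapphire brooch + platinum ring reaches 2035 using 6 lb.
No combination under 6 lb hits 1857.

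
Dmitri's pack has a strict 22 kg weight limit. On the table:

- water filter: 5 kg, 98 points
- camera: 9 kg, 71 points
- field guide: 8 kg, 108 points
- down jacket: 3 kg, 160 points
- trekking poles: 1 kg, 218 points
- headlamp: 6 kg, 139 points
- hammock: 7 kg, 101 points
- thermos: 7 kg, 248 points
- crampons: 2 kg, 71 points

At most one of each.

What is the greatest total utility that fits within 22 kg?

863

Ranking by ratio (utility/kg): trekking poles 218.00, down jacket 53.33, crampons 35.50.
Greedy by ratio would take down jacket + trekking poles + headlamp + thermos + crampons: 19 kg used, total 836.
The 2 kg tied up in crampons is better spent on water filter — total rises to 863 (22 kg).
No other feasible combination exceeds 863.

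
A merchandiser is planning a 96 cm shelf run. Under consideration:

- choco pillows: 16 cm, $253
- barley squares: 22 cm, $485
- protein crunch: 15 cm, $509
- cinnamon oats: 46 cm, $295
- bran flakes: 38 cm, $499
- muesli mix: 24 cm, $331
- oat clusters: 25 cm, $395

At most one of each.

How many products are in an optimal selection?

4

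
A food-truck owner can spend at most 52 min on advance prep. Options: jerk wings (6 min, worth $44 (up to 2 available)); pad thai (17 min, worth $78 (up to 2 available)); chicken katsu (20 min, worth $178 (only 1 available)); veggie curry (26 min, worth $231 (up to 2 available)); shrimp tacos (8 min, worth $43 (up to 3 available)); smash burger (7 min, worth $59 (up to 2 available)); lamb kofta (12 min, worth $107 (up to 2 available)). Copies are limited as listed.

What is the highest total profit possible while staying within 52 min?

Taking the top-ratio dishes first gives chicken katsu + smash burger + 2×lamb kofta for 451 (51 min).
The 51 min tied up in chicken katsu and smash burger and 2×lamb kofta is better spent on 2×veggie curry — total rises to 462 (52 min).
No other feasible combination exceeds 462.

462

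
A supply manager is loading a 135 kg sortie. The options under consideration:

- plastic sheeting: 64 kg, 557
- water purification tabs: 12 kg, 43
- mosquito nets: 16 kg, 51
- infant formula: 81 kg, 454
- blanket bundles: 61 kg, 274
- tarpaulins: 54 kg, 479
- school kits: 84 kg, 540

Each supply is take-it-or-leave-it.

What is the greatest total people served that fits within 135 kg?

1087

Greedy by ratio would take plastic sheeting + water purification tabs + tarpaulins: 130 kg used, total 1079.
The 12 kg tied up in water purification tabs is better spent on mosquito nets — total rises to 1087 (134 kg).
Next best is plastic sheeting + water purification tabs + tarpaulins at 1079 (130 kg) — short by 8.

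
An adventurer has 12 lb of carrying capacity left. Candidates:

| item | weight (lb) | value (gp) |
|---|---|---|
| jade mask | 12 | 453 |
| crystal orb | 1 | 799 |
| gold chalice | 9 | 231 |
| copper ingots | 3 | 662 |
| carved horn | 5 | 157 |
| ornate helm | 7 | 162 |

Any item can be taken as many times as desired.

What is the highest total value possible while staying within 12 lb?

By value per lb: crystal orb 799.00, copper ingots 220.67, jade mask 37.75, carved horn 31.40 lead.
Taking 12×crystal orb: 12 lb used, 9588 in value.
Nothing else within 12 lb beats 9588.

9588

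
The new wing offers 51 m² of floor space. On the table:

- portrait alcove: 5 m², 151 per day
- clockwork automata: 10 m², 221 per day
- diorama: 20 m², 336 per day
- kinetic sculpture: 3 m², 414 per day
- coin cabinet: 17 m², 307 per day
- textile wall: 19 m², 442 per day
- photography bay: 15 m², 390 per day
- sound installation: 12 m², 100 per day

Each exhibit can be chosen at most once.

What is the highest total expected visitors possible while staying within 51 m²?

By expected visitors per m²: kinetic sculpture 138.00, portrait alcove 30.20, photography bay 26.00 lead.
The ratio heuristic lands on portrait alcove + kinetic sculpture + textile wall + photography bay (1397) but leaves 9 m² idle.
The 19 m² tied up in textile wall is better spent on clockwork automata + coin cabinet — total rises to 1483 (50 m²).
Runner-up clockwork automata + kinetic sculpture + textile wall + photography bay tops out at 1467.

1483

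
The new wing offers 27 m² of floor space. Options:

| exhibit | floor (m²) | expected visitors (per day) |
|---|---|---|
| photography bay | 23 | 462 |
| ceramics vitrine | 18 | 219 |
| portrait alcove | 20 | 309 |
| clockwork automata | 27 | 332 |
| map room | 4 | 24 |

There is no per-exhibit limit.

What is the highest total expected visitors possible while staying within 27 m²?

486

Photography bay + map room uses 27 of the 27 m² and totals 486.
That's the maximum — no swap from here does better than 486.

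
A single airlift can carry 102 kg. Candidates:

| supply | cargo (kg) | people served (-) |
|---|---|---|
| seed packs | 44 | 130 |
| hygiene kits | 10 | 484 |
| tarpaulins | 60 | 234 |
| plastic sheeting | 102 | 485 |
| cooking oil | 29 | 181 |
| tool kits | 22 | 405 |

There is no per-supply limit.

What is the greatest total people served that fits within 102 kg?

By people served per kg: hygiene kits 48.40, tool kits 18.41, cooking oil 6.24 lead.
Best packing: 10×hygiene kits — 100 kg, 4840 total.
The spare 2 kg is too small for any remaining supply, and no exchange beats 4840.

4840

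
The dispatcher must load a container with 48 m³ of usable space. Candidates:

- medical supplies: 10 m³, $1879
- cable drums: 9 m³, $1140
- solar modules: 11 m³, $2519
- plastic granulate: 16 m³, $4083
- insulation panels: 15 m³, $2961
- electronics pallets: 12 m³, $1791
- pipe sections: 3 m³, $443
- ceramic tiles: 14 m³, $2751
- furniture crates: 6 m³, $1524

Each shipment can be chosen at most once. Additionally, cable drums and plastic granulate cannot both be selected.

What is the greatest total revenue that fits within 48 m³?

The ratio ordering already packs tightly: solar modules + plastic granulate + insulation panels + furniture crates, 48 m³, 11087.
The closest alternative, solar modules + plastic granulate + ceramic tiles + furniture crates, reaches only 10877.

11087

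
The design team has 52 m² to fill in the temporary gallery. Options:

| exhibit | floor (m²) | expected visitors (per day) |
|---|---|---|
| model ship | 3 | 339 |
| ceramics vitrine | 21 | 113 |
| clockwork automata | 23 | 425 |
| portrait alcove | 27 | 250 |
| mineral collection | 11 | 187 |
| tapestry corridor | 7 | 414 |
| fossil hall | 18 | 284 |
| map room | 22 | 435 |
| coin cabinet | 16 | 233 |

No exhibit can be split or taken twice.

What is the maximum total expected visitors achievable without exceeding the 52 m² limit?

1472

Filling by ratio: model ship + mineral collection + tapestry corridor + map room for 1375, with 9 m² left unused.
The 11 m² tied up in mineral collection is better spent on fossil hall — total rises to 1472 (50 m²).
Next best is model ship + clockwork automata + tapestry corridor + fossil hall at 1462 (51 m²) — short by 10.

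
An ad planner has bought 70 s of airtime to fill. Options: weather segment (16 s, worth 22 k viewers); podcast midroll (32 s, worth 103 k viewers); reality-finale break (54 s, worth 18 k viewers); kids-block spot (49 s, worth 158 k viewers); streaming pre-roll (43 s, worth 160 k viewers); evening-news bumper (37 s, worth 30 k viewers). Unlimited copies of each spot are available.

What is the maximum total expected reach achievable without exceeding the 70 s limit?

Ranking by ratio (expected reach/s): streaming pre-roll 3.72, kids-block spot 3.22, podcast midroll 3.22, weather segment 1.38.
Filling by ratio: weather segment + streaming pre-roll for 182, with 11 s left unused.
Replace weather segment and streaming pre-roll with 2×podcast midroll: the trade gains 24 net, giving 206 at 64 s.
Every other selection either busts 70 s or fails to beat 206.

206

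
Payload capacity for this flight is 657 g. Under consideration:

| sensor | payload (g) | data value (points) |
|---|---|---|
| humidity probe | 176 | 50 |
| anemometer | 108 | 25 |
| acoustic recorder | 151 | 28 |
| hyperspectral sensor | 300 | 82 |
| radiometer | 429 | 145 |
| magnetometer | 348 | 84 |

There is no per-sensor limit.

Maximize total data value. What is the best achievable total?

195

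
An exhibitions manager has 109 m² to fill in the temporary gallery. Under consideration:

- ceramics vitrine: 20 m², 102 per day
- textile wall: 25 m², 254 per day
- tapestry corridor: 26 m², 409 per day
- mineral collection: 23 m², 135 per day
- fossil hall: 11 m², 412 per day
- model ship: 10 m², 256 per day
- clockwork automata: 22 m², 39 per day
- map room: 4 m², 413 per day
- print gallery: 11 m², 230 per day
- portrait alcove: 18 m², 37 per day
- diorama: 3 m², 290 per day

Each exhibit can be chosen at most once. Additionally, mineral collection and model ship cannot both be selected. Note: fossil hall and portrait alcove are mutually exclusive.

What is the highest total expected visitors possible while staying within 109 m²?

Taking textile wall + tapestry corridor + fossil hall + model ship + map room + print gallery + diorama: 90 m² used, 2264 in expected visitors.
Runner-up ceramics vitrine + tapestry corridor + fossil hall + model ship + clockwork automata + map room + print gallery + diorama tops out at 2151.

2264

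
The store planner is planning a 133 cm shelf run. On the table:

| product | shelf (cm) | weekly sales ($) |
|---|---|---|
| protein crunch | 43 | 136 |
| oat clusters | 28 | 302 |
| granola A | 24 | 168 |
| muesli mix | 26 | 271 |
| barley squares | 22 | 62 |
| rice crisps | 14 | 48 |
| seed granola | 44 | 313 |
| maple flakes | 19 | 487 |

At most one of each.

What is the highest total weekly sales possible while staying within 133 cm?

The ratio ordering already packs tightly: oat clusters + muesli mix + rice crisps + seed granola + maple flakes, 131 cm, 1421.

1421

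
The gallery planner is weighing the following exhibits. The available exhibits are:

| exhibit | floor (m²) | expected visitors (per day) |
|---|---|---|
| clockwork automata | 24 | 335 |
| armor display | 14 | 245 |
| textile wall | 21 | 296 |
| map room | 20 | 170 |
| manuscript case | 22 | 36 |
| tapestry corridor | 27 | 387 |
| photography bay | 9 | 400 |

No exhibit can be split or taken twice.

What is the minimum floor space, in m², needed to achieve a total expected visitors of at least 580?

23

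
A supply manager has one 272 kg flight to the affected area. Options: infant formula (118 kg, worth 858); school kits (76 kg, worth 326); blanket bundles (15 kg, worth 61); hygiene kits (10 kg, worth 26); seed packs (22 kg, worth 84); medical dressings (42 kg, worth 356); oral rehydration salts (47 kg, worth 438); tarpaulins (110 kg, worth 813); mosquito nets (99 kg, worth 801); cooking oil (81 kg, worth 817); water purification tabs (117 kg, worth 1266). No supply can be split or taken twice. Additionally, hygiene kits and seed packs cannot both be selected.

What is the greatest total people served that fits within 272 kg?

Best packing: blanket bundles + hygiene kits + oral rehydration salts + cooking oil + water purification tabs — 270 kg, 2608 total.

2608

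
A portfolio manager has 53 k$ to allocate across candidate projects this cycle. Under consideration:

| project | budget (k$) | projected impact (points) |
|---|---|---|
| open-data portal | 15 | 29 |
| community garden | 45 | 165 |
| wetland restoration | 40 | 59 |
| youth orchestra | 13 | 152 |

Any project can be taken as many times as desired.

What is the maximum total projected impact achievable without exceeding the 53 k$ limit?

608

By projected impact per k$: youth orchestra 11.69, community garden 3.67, open-data portal 1.93 lead.
4×youth orchestra uses 52 of the 53 k$ and totals 608.
The spare 1 k$ is too small for any remaining project, and no exchange beats 608.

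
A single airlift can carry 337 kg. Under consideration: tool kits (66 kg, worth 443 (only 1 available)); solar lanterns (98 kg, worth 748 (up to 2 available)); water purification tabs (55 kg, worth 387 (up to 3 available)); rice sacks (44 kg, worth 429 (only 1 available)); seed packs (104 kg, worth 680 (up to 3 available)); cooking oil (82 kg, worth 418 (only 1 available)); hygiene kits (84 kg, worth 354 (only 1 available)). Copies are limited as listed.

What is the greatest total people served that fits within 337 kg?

Density check — rice sacks 9.75, solar lanterns 7.63, water purification tabs 7.04, tool kits 6.71 are the best per kg.
Greedy by ratio would take 2×solar lanterns + water purification tabs + rice sacks: 295 kg used, total 2312.
Dropping solar lanterns frees 98 kg; slotting in tool kits + water purification tabs (121 kg) lifts the total to 2394 at 318 kg.
Every other selection either busts 337 kg or exceeds an availability limit or fails to beat 2394.

2394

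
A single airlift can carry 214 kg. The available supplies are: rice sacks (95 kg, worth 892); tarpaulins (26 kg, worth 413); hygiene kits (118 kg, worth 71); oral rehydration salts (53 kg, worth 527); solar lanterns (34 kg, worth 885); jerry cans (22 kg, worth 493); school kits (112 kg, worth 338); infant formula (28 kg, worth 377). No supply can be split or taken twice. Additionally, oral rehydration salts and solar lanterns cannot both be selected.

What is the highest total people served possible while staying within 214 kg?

3060

Rice sacks + tarpaulins + solar lanterns + jerry cans + infant formula uses 205 of the 214 kg and totals 3060.
The closest alternative, rice sacks + tarpaulins + solar lanterns + jerry cans, reaches only 2683.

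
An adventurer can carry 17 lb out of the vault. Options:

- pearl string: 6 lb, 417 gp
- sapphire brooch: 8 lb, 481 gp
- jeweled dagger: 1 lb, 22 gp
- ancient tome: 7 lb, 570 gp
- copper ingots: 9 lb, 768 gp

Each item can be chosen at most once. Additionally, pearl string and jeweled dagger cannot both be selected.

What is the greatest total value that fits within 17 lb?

Best packing: jeweled dagger + ancient tome + copper ingots — 17 lb, 1360 total.
An exhaustive check of the 32 subsets confirms 1360.

1360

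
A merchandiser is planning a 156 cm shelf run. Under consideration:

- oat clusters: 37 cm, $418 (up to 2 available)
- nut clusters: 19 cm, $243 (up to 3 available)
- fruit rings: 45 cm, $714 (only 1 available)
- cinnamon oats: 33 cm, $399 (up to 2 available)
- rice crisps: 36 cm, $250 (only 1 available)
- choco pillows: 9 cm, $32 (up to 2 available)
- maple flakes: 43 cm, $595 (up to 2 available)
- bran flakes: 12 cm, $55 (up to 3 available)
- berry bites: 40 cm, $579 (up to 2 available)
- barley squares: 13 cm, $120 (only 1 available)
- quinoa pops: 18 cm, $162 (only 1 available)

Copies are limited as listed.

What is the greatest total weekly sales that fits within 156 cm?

2178

Greedy by ratio would take nut clusters + fruit rings + bran flakes + 2×berry bites: 156 cm used, total 2170.
Replace bran flakes and berry bites with nut clusters + cinnamon oats: the trade gains 8 net, giving 2178 at 156 cm.
Every other selection either busts 156 cm or exceeds an availability limit or fails to beat 2178.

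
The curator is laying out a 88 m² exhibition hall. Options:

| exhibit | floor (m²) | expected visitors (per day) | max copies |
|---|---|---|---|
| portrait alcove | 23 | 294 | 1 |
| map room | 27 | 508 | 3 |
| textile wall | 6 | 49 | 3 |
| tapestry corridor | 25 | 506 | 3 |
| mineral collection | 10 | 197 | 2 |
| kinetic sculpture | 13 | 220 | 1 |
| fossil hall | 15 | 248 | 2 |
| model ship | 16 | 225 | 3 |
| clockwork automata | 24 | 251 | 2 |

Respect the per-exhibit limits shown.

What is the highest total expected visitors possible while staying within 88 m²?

Taking the top-ratio exhibits first gives 3×tapestry corridor + mineral collection for 1715 (85 m²).
The 10 m² tied up in mineral collection is better spent on kinetic sculpture — total rises to 1738 (88 m²).

1738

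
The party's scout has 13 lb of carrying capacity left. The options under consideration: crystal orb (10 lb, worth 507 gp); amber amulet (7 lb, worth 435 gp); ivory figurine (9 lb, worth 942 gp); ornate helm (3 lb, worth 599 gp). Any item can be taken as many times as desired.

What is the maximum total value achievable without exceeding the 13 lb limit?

2396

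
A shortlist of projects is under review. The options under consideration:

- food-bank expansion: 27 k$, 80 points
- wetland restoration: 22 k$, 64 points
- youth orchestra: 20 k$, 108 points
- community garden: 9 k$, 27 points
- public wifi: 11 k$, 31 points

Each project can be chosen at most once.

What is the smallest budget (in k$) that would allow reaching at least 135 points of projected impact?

29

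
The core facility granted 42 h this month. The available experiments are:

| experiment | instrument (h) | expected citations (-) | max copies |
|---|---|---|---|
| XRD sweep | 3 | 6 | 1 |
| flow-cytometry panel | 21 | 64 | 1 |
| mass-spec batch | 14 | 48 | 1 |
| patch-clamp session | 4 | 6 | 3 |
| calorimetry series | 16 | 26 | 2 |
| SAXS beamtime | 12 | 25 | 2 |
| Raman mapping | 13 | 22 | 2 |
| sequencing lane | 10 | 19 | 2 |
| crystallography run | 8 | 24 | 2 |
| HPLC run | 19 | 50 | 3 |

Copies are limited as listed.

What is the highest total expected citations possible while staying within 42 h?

124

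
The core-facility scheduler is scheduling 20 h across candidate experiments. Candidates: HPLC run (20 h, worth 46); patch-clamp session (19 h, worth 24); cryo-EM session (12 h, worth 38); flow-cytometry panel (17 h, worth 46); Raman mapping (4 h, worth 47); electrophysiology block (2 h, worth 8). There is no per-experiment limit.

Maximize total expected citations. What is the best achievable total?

Ranking by ratio (expected citations/h): Raman mapping 11.75, electrophysiology block 4.00, cryo-EM session 3.17, flow-cytometry panel 2.71.
Taking 5×Raman mapping: 20 h used, 235 in expected citations.
Every other selection either busts 20 h or fails to beat 235.

235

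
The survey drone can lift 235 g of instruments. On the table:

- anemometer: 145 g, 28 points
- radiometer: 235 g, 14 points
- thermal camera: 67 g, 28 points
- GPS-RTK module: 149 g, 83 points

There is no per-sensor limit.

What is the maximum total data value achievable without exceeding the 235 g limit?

Thermal camera + GPS-RTK module uses 216 of the 235 g and totals 111.

111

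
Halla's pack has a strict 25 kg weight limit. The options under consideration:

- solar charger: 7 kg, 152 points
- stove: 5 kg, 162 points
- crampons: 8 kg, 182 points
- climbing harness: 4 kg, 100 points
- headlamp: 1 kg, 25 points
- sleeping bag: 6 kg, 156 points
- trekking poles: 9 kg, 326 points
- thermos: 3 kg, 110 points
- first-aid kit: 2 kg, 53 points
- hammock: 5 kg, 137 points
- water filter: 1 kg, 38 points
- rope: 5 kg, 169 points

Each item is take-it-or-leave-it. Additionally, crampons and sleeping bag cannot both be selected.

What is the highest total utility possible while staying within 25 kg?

858

Stove + trekking poles + thermos + first-aid kit + water filter + rope uses 25 of the 25 kg and totals 858.
That's the maximum — no feasible swap from here does better than 858.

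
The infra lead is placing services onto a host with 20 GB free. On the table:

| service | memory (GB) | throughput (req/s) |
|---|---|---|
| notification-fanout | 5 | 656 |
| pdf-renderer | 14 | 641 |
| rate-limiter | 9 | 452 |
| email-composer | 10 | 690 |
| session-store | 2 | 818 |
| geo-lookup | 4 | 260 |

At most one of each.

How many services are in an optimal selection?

Optimal total is 2186.
For example notification-fanout + rate-limiter + session-store + geo-lookup achieves it, using 20 GB.
Every optimal selection uses 4 services.

4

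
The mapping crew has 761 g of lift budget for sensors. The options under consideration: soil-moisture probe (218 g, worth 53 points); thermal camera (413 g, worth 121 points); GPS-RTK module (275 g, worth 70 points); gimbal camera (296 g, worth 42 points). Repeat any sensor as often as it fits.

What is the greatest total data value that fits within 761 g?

191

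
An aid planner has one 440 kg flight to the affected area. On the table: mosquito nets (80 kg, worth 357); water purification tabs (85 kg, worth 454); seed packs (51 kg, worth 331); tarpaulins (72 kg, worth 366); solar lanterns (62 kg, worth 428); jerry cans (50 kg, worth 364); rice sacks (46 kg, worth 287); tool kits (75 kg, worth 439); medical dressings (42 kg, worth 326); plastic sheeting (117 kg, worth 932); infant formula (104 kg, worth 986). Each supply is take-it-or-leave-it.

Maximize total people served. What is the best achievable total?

3378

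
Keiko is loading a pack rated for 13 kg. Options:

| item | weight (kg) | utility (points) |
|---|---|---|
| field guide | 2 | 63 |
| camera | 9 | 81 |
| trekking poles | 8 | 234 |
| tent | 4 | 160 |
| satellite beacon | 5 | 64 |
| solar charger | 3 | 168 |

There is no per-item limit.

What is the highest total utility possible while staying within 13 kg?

672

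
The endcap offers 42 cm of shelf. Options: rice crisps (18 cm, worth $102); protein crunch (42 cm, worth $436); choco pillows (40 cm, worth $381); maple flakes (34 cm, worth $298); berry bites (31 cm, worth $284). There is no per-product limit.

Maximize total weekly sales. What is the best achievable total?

Taking protein crunch: 42 cm used, 436 in weekly sales.

436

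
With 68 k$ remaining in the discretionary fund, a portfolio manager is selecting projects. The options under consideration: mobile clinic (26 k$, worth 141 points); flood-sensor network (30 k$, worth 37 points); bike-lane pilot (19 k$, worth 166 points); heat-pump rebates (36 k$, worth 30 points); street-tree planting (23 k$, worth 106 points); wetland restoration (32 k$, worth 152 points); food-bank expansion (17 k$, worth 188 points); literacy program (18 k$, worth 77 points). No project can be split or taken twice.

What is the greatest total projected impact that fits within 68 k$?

506

Taking the top-ratio projects first gives mobile clinic + bike-lane pilot + food-bank expansion for 495 (62 k$).
Replace mobile clinic with wetland restoration: the trade gains 11 net, giving 506 at 68 k$.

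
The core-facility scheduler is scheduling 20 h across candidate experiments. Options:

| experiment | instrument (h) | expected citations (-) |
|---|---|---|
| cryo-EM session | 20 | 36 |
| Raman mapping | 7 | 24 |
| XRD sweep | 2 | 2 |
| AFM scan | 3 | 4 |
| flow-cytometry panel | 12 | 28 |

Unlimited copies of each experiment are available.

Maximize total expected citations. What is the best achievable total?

56

Best packing: 2×Raman mapping + 2×AFM scan — 20 h, 56 total.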